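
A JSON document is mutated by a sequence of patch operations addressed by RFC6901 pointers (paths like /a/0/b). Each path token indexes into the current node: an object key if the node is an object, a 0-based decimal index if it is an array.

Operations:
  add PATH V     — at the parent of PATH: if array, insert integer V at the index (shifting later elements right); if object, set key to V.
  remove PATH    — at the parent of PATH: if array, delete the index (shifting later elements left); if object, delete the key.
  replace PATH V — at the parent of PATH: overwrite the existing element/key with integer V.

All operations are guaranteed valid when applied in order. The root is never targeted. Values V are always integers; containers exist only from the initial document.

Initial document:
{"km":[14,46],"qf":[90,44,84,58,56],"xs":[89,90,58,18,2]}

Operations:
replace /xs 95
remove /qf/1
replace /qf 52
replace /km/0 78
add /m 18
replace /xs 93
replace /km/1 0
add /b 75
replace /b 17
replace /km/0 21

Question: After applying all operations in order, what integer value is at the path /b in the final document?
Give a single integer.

After op 1 (replace /xs 95): {"km":[14,46],"qf":[90,44,84,58,56],"xs":95}
After op 2 (remove /qf/1): {"km":[14,46],"qf":[90,84,58,56],"xs":95}
After op 3 (replace /qf 52): {"km":[14,46],"qf":52,"xs":95}
After op 4 (replace /km/0 78): {"km":[78,46],"qf":52,"xs":95}
After op 5 (add /m 18): {"km":[78,46],"m":18,"qf":52,"xs":95}
After op 6 (replace /xs 93): {"km":[78,46],"m":18,"qf":52,"xs":93}
After op 7 (replace /km/1 0): {"km":[78,0],"m":18,"qf":52,"xs":93}
After op 8 (add /b 75): {"b":75,"km":[78,0],"m":18,"qf":52,"xs":93}
After op 9 (replace /b 17): {"b":17,"km":[78,0],"m":18,"qf":52,"xs":93}
After op 10 (replace /km/0 21): {"b":17,"km":[21,0],"m":18,"qf":52,"xs":93}
Value at /b: 17

Answer: 17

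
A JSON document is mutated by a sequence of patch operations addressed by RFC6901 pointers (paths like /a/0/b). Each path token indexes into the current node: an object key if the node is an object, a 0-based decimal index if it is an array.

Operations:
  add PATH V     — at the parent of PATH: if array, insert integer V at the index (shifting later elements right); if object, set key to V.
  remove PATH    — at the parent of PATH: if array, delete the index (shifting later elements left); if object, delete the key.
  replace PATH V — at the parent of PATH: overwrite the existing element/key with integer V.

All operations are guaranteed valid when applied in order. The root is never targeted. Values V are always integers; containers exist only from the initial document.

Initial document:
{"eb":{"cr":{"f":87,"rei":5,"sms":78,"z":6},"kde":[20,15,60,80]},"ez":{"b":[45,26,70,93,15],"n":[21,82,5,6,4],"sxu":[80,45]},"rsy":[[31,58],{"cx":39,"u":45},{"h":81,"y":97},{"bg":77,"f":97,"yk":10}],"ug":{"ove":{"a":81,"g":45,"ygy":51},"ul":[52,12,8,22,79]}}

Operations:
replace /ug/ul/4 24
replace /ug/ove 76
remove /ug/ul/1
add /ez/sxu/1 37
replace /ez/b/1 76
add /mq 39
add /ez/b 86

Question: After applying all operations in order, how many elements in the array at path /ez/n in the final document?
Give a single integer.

After op 1 (replace /ug/ul/4 24): {"eb":{"cr":{"f":87,"rei":5,"sms":78,"z":6},"kde":[20,15,60,80]},"ez":{"b":[45,26,70,93,15],"n":[21,82,5,6,4],"sxu":[80,45]},"rsy":[[31,58],{"cx":39,"u":45},{"h":81,"y":97},{"bg":77,"f":97,"yk":10}],"ug":{"ove":{"a":81,"g":45,"ygy":51},"ul":[52,12,8,22,24]}}
After op 2 (replace /ug/ove 76): {"eb":{"cr":{"f":87,"rei":5,"sms":78,"z":6},"kde":[20,15,60,80]},"ez":{"b":[45,26,70,93,15],"n":[21,82,5,6,4],"sxu":[80,45]},"rsy":[[31,58],{"cx":39,"u":45},{"h":81,"y":97},{"bg":77,"f":97,"yk":10}],"ug":{"ove":76,"ul":[52,12,8,22,24]}}
After op 3 (remove /ug/ul/1): {"eb":{"cr":{"f":87,"rei":5,"sms":78,"z":6},"kde":[20,15,60,80]},"ez":{"b":[45,26,70,93,15],"n":[21,82,5,6,4],"sxu":[80,45]},"rsy":[[31,58],{"cx":39,"u":45},{"h":81,"y":97},{"bg":77,"f":97,"yk":10}],"ug":{"ove":76,"ul":[52,8,22,24]}}
After op 4 (add /ez/sxu/1 37): {"eb":{"cr":{"f":87,"rei":5,"sms":78,"z":6},"kde":[20,15,60,80]},"ez":{"b":[45,26,70,93,15],"n":[21,82,5,6,4],"sxu":[80,37,45]},"rsy":[[31,58],{"cx":39,"u":45},{"h":81,"y":97},{"bg":77,"f":97,"yk":10}],"ug":{"ove":76,"ul":[52,8,22,24]}}
After op 5 (replace /ez/b/1 76): {"eb":{"cr":{"f":87,"rei":5,"sms":78,"z":6},"kde":[20,15,60,80]},"ez":{"b":[45,76,70,93,15],"n":[21,82,5,6,4],"sxu":[80,37,45]},"rsy":[[31,58],{"cx":39,"u":45},{"h":81,"y":97},{"bg":77,"f":97,"yk":10}],"ug":{"ove":76,"ul":[52,8,22,24]}}
After op 6 (add /mq 39): {"eb":{"cr":{"f":87,"rei":5,"sms":78,"z":6},"kde":[20,15,60,80]},"ez":{"b":[45,76,70,93,15],"n":[21,82,5,6,4],"sxu":[80,37,45]},"mq":39,"rsy":[[31,58],{"cx":39,"u":45},{"h":81,"y":97},{"bg":77,"f":97,"yk":10}],"ug":{"ove":76,"ul":[52,8,22,24]}}
After op 7 (add /ez/b 86): {"eb":{"cr":{"f":87,"rei":5,"sms":78,"z":6},"kde":[20,15,60,80]},"ez":{"b":86,"n":[21,82,5,6,4],"sxu":[80,37,45]},"mq":39,"rsy":[[31,58],{"cx":39,"u":45},{"h":81,"y":97},{"bg":77,"f":97,"yk":10}],"ug":{"ove":76,"ul":[52,8,22,24]}}
Size at path /ez/n: 5

Answer: 5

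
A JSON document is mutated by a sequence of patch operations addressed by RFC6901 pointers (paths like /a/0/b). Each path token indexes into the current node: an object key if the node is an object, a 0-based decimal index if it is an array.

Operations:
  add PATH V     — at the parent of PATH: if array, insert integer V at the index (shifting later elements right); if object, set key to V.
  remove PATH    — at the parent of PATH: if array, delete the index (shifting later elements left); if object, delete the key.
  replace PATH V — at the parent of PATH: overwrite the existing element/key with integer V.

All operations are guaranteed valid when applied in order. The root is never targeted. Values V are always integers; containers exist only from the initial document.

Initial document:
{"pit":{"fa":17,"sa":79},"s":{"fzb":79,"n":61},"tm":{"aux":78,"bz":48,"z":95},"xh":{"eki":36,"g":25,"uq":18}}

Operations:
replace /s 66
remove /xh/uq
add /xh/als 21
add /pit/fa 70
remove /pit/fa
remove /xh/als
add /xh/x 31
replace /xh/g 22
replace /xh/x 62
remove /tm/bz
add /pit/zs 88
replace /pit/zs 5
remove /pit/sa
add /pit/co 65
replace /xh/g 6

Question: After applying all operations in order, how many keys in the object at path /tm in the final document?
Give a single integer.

Answer: 2

Derivation:
After op 1 (replace /s 66): {"pit":{"fa":17,"sa":79},"s":66,"tm":{"aux":78,"bz":48,"z":95},"xh":{"eki":36,"g":25,"uq":18}}
After op 2 (remove /xh/uq): {"pit":{"fa":17,"sa":79},"s":66,"tm":{"aux":78,"bz":48,"z":95},"xh":{"eki":36,"g":25}}
After op 3 (add /xh/als 21): {"pit":{"fa":17,"sa":79},"s":66,"tm":{"aux":78,"bz":48,"z":95},"xh":{"als":21,"eki":36,"g":25}}
After op 4 (add /pit/fa 70): {"pit":{"fa":70,"sa":79},"s":66,"tm":{"aux":78,"bz":48,"z":95},"xh":{"als":21,"eki":36,"g":25}}
After op 5 (remove /pit/fa): {"pit":{"sa":79},"s":66,"tm":{"aux":78,"bz":48,"z":95},"xh":{"als":21,"eki":36,"g":25}}
After op 6 (remove /xh/als): {"pit":{"sa":79},"s":66,"tm":{"aux":78,"bz":48,"z":95},"xh":{"eki":36,"g":25}}
After op 7 (add /xh/x 31): {"pit":{"sa":79},"s":66,"tm":{"aux":78,"bz":48,"z":95},"xh":{"eki":36,"g":25,"x":31}}
After op 8 (replace /xh/g 22): {"pit":{"sa":79},"s":66,"tm":{"aux":78,"bz":48,"z":95},"xh":{"eki":36,"g":22,"x":31}}
After op 9 (replace /xh/x 62): {"pit":{"sa":79},"s":66,"tm":{"aux":78,"bz":48,"z":95},"xh":{"eki":36,"g":22,"x":62}}
After op 10 (remove /tm/bz): {"pit":{"sa":79},"s":66,"tm":{"aux":78,"z":95},"xh":{"eki":36,"g":22,"x":62}}
After op 11 (add /pit/zs 88): {"pit":{"sa":79,"zs":88},"s":66,"tm":{"aux":78,"z":95},"xh":{"eki":36,"g":22,"x":62}}
After op 12 (replace /pit/zs 5): {"pit":{"sa":79,"zs":5},"s":66,"tm":{"aux":78,"z":95},"xh":{"eki":36,"g":22,"x":62}}
After op 13 (remove /pit/sa): {"pit":{"zs":5},"s":66,"tm":{"aux":78,"z":95},"xh":{"eki":36,"g":22,"x":62}}
After op 14 (add /pit/co 65): {"pit":{"co":65,"zs":5},"s":66,"tm":{"aux":78,"z":95},"xh":{"eki":36,"g":22,"x":62}}
After op 15 (replace /xh/g 6): {"pit":{"co":65,"zs":5},"s":66,"tm":{"aux":78,"z":95},"xh":{"eki":36,"g":6,"x":62}}
Size at path /tm: 2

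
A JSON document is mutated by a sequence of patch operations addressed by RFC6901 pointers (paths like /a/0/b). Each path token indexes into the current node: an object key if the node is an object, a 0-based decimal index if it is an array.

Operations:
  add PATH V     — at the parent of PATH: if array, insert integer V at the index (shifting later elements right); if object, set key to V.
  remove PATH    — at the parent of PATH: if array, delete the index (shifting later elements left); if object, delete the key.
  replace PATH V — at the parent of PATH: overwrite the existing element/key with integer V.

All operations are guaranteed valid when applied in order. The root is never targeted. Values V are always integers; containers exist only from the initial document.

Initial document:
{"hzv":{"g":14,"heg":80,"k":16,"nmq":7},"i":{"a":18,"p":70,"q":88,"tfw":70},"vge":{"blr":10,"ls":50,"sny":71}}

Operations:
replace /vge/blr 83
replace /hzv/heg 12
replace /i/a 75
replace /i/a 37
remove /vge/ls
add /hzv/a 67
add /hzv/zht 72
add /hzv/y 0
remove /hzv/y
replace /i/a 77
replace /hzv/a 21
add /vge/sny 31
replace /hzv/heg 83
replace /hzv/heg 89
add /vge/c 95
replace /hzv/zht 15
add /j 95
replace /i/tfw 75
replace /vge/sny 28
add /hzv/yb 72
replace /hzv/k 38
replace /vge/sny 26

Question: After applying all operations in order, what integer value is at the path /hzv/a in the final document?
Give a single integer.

After op 1 (replace /vge/blr 83): {"hzv":{"g":14,"heg":80,"k":16,"nmq":7},"i":{"a":18,"p":70,"q":88,"tfw":70},"vge":{"blr":83,"ls":50,"sny":71}}
After op 2 (replace /hzv/heg 12): {"hzv":{"g":14,"heg":12,"k":16,"nmq":7},"i":{"a":18,"p":70,"q":88,"tfw":70},"vge":{"blr":83,"ls":50,"sny":71}}
After op 3 (replace /i/a 75): {"hzv":{"g":14,"heg":12,"k":16,"nmq":7},"i":{"a":75,"p":70,"q":88,"tfw":70},"vge":{"blr":83,"ls":50,"sny":71}}
After op 4 (replace /i/a 37): {"hzv":{"g":14,"heg":12,"k":16,"nmq":7},"i":{"a":37,"p":70,"q":88,"tfw":70},"vge":{"blr":83,"ls":50,"sny":71}}
After op 5 (remove /vge/ls): {"hzv":{"g":14,"heg":12,"k":16,"nmq":7},"i":{"a":37,"p":70,"q":88,"tfw":70},"vge":{"blr":83,"sny":71}}
After op 6 (add /hzv/a 67): {"hzv":{"a":67,"g":14,"heg":12,"k":16,"nmq":7},"i":{"a":37,"p":70,"q":88,"tfw":70},"vge":{"blr":83,"sny":71}}
After op 7 (add /hzv/zht 72): {"hzv":{"a":67,"g":14,"heg":12,"k":16,"nmq":7,"zht":72},"i":{"a":37,"p":70,"q":88,"tfw":70},"vge":{"blr":83,"sny":71}}
After op 8 (add /hzv/y 0): {"hzv":{"a":67,"g":14,"heg":12,"k":16,"nmq":7,"y":0,"zht":72},"i":{"a":37,"p":70,"q":88,"tfw":70},"vge":{"blr":83,"sny":71}}
After op 9 (remove /hzv/y): {"hzv":{"a":67,"g":14,"heg":12,"k":16,"nmq":7,"zht":72},"i":{"a":37,"p":70,"q":88,"tfw":70},"vge":{"blr":83,"sny":71}}
After op 10 (replace /i/a 77): {"hzv":{"a":67,"g":14,"heg":12,"k":16,"nmq":7,"zht":72},"i":{"a":77,"p":70,"q":88,"tfw":70},"vge":{"blr":83,"sny":71}}
After op 11 (replace /hzv/a 21): {"hzv":{"a":21,"g":14,"heg":12,"k":16,"nmq":7,"zht":72},"i":{"a":77,"p":70,"q":88,"tfw":70},"vge":{"blr":83,"sny":71}}
After op 12 (add /vge/sny 31): {"hzv":{"a":21,"g":14,"heg":12,"k":16,"nmq":7,"zht":72},"i":{"a":77,"p":70,"q":88,"tfw":70},"vge":{"blr":83,"sny":31}}
After op 13 (replace /hzv/heg 83): {"hzv":{"a":21,"g":14,"heg":83,"k":16,"nmq":7,"zht":72},"i":{"a":77,"p":70,"q":88,"tfw":70},"vge":{"blr":83,"sny":31}}
After op 14 (replace /hzv/heg 89): {"hzv":{"a":21,"g":14,"heg":89,"k":16,"nmq":7,"zht":72},"i":{"a":77,"p":70,"q":88,"tfw":70},"vge":{"blr":83,"sny":31}}
After op 15 (add /vge/c 95): {"hzv":{"a":21,"g":14,"heg":89,"k":16,"nmq":7,"zht":72},"i":{"a":77,"p":70,"q":88,"tfw":70},"vge":{"blr":83,"c":95,"sny":31}}
After op 16 (replace /hzv/zht 15): {"hzv":{"a":21,"g":14,"heg":89,"k":16,"nmq":7,"zht":15},"i":{"a":77,"p":70,"q":88,"tfw":70},"vge":{"blr":83,"c":95,"sny":31}}
After op 17 (add /j 95): {"hzv":{"a":21,"g":14,"heg":89,"k":16,"nmq":7,"zht":15},"i":{"a":77,"p":70,"q":88,"tfw":70},"j":95,"vge":{"blr":83,"c":95,"sny":31}}
After op 18 (replace /i/tfw 75): {"hzv":{"a":21,"g":14,"heg":89,"k":16,"nmq":7,"zht":15},"i":{"a":77,"p":70,"q":88,"tfw":75},"j":95,"vge":{"blr":83,"c":95,"sny":31}}
After op 19 (replace /vge/sny 28): {"hzv":{"a":21,"g":14,"heg":89,"k":16,"nmq":7,"zht":15},"i":{"a":77,"p":70,"q":88,"tfw":75},"j":95,"vge":{"blr":83,"c":95,"sny":28}}
After op 20 (add /hzv/yb 72): {"hzv":{"a":21,"g":14,"heg":89,"k":16,"nmq":7,"yb":72,"zht":15},"i":{"a":77,"p":70,"q":88,"tfw":75},"j":95,"vge":{"blr":83,"c":95,"sny":28}}
After op 21 (replace /hzv/k 38): {"hzv":{"a":21,"g":14,"heg":89,"k":38,"nmq":7,"yb":72,"zht":15},"i":{"a":77,"p":70,"q":88,"tfw":75},"j":95,"vge":{"blr":83,"c":95,"sny":28}}
After op 22 (replace /vge/sny 26): {"hzv":{"a":21,"g":14,"heg":89,"k":38,"nmq":7,"yb":72,"zht":15},"i":{"a":77,"p":70,"q":88,"tfw":75},"j":95,"vge":{"blr":83,"c":95,"sny":26}}
Value at /hzv/a: 21

Answer: 21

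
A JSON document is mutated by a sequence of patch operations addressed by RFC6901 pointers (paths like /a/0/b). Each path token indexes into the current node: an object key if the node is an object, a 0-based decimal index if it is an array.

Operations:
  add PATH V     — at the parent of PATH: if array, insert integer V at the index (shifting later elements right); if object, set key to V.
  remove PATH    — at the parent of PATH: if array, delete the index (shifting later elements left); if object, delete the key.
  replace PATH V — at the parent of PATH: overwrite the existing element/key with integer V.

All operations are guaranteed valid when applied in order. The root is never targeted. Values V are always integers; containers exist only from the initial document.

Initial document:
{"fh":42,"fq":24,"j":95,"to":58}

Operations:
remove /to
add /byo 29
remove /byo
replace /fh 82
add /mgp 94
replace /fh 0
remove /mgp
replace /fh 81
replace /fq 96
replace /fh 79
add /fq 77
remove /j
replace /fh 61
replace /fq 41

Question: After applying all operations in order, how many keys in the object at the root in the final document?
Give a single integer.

Answer: 2

Derivation:
After op 1 (remove /to): {"fh":42,"fq":24,"j":95}
After op 2 (add /byo 29): {"byo":29,"fh":42,"fq":24,"j":95}
After op 3 (remove /byo): {"fh":42,"fq":24,"j":95}
After op 4 (replace /fh 82): {"fh":82,"fq":24,"j":95}
After op 5 (add /mgp 94): {"fh":82,"fq":24,"j":95,"mgp":94}
After op 6 (replace /fh 0): {"fh":0,"fq":24,"j":95,"mgp":94}
After op 7 (remove /mgp): {"fh":0,"fq":24,"j":95}
After op 8 (replace /fh 81): {"fh":81,"fq":24,"j":95}
After op 9 (replace /fq 96): {"fh":81,"fq":96,"j":95}
After op 10 (replace /fh 79): {"fh":79,"fq":96,"j":95}
After op 11 (add /fq 77): {"fh":79,"fq":77,"j":95}
After op 12 (remove /j): {"fh":79,"fq":77}
After op 13 (replace /fh 61): {"fh":61,"fq":77}
After op 14 (replace /fq 41): {"fh":61,"fq":41}
Size at the root: 2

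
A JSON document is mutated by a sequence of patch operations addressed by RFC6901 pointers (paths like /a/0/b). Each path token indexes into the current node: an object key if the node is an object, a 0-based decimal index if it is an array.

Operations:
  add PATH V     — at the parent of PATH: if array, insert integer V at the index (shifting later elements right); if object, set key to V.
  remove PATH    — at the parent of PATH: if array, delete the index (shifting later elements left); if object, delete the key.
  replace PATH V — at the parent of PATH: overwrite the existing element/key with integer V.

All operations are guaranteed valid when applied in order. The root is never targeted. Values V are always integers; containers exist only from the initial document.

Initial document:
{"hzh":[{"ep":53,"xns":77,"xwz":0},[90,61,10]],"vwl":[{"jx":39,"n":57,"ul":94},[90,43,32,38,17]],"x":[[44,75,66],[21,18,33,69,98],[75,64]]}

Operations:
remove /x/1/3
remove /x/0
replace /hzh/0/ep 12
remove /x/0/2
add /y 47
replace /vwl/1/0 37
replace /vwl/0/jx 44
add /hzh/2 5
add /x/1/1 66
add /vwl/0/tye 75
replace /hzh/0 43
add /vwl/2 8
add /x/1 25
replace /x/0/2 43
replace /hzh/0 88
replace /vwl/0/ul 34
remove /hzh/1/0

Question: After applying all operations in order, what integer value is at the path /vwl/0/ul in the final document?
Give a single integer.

Answer: 34

Derivation:
After op 1 (remove /x/1/3): {"hzh":[{"ep":53,"xns":77,"xwz":0},[90,61,10]],"vwl":[{"jx":39,"n":57,"ul":94},[90,43,32,38,17]],"x":[[44,75,66],[21,18,33,98],[75,64]]}
After op 2 (remove /x/0): {"hzh":[{"ep":53,"xns":77,"xwz":0},[90,61,10]],"vwl":[{"jx":39,"n":57,"ul":94},[90,43,32,38,17]],"x":[[21,18,33,98],[75,64]]}
After op 3 (replace /hzh/0/ep 12): {"hzh":[{"ep":12,"xns":77,"xwz":0},[90,61,10]],"vwl":[{"jx":39,"n":57,"ul":94},[90,43,32,38,17]],"x":[[21,18,33,98],[75,64]]}
After op 4 (remove /x/0/2): {"hzh":[{"ep":12,"xns":77,"xwz":0},[90,61,10]],"vwl":[{"jx":39,"n":57,"ul":94},[90,43,32,38,17]],"x":[[21,18,98],[75,64]]}
After op 5 (add /y 47): {"hzh":[{"ep":12,"xns":77,"xwz":0},[90,61,10]],"vwl":[{"jx":39,"n":57,"ul":94},[90,43,32,38,17]],"x":[[21,18,98],[75,64]],"y":47}
After op 6 (replace /vwl/1/0 37): {"hzh":[{"ep":12,"xns":77,"xwz":0},[90,61,10]],"vwl":[{"jx":39,"n":57,"ul":94},[37,43,32,38,17]],"x":[[21,18,98],[75,64]],"y":47}
After op 7 (replace /vwl/0/jx 44): {"hzh":[{"ep":12,"xns":77,"xwz":0},[90,61,10]],"vwl":[{"jx":44,"n":57,"ul":94},[37,43,32,38,17]],"x":[[21,18,98],[75,64]],"y":47}
After op 8 (add /hzh/2 5): {"hzh":[{"ep":12,"xns":77,"xwz":0},[90,61,10],5],"vwl":[{"jx":44,"n":57,"ul":94},[37,43,32,38,17]],"x":[[21,18,98],[75,64]],"y":47}
After op 9 (add /x/1/1 66): {"hzh":[{"ep":12,"xns":77,"xwz":0},[90,61,10],5],"vwl":[{"jx":44,"n":57,"ul":94},[37,43,32,38,17]],"x":[[21,18,98],[75,66,64]],"y":47}
After op 10 (add /vwl/0/tye 75): {"hzh":[{"ep":12,"xns":77,"xwz":0},[90,61,10],5],"vwl":[{"jx":44,"n":57,"tye":75,"ul":94},[37,43,32,38,17]],"x":[[21,18,98],[75,66,64]],"y":47}
After op 11 (replace /hzh/0 43): {"hzh":[43,[90,61,10],5],"vwl":[{"jx":44,"n":57,"tye":75,"ul":94},[37,43,32,38,17]],"x":[[21,18,98],[75,66,64]],"y":47}
After op 12 (add /vwl/2 8): {"hzh":[43,[90,61,10],5],"vwl":[{"jx":44,"n":57,"tye":75,"ul":94},[37,43,32,38,17],8],"x":[[21,18,98],[75,66,64]],"y":47}
After op 13 (add /x/1 25): {"hzh":[43,[90,61,10],5],"vwl":[{"jx":44,"n":57,"tye":75,"ul":94},[37,43,32,38,17],8],"x":[[21,18,98],25,[75,66,64]],"y":47}
After op 14 (replace /x/0/2 43): {"hzh":[43,[90,61,10],5],"vwl":[{"jx":44,"n":57,"tye":75,"ul":94},[37,43,32,38,17],8],"x":[[21,18,43],25,[75,66,64]],"y":47}
After op 15 (replace /hzh/0 88): {"hzh":[88,[90,61,10],5],"vwl":[{"jx":44,"n":57,"tye":75,"ul":94},[37,43,32,38,17],8],"x":[[21,18,43],25,[75,66,64]],"y":47}
After op 16 (replace /vwl/0/ul 34): {"hzh":[88,[90,61,10],5],"vwl":[{"jx":44,"n":57,"tye":75,"ul":34},[37,43,32,38,17],8],"x":[[21,18,43],25,[75,66,64]],"y":47}
After op 17 (remove /hzh/1/0): {"hzh":[88,[61,10],5],"vwl":[{"jx":44,"n":57,"tye":75,"ul":34},[37,43,32,38,17],8],"x":[[21,18,43],25,[75,66,64]],"y":47}
Value at /vwl/0/ul: 34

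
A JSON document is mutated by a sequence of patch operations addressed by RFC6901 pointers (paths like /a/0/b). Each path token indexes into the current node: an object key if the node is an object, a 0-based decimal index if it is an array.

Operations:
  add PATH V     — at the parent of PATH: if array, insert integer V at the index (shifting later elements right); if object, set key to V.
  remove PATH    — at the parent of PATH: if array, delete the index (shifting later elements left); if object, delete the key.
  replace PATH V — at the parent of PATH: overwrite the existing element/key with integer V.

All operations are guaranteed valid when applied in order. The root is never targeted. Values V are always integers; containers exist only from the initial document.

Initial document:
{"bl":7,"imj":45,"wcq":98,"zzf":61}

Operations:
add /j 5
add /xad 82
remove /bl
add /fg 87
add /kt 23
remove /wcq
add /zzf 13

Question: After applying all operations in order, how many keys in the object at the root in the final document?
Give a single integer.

After op 1 (add /j 5): {"bl":7,"imj":45,"j":5,"wcq":98,"zzf":61}
After op 2 (add /xad 82): {"bl":7,"imj":45,"j":5,"wcq":98,"xad":82,"zzf":61}
After op 3 (remove /bl): {"imj":45,"j":5,"wcq":98,"xad":82,"zzf":61}
After op 4 (add /fg 87): {"fg":87,"imj":45,"j":5,"wcq":98,"xad":82,"zzf":61}
After op 5 (add /kt 23): {"fg":87,"imj":45,"j":5,"kt":23,"wcq":98,"xad":82,"zzf":61}
After op 6 (remove /wcq): {"fg":87,"imj":45,"j":5,"kt":23,"xad":82,"zzf":61}
After op 7 (add /zzf 13): {"fg":87,"imj":45,"j":5,"kt":23,"xad":82,"zzf":13}
Size at the root: 6

Answer: 6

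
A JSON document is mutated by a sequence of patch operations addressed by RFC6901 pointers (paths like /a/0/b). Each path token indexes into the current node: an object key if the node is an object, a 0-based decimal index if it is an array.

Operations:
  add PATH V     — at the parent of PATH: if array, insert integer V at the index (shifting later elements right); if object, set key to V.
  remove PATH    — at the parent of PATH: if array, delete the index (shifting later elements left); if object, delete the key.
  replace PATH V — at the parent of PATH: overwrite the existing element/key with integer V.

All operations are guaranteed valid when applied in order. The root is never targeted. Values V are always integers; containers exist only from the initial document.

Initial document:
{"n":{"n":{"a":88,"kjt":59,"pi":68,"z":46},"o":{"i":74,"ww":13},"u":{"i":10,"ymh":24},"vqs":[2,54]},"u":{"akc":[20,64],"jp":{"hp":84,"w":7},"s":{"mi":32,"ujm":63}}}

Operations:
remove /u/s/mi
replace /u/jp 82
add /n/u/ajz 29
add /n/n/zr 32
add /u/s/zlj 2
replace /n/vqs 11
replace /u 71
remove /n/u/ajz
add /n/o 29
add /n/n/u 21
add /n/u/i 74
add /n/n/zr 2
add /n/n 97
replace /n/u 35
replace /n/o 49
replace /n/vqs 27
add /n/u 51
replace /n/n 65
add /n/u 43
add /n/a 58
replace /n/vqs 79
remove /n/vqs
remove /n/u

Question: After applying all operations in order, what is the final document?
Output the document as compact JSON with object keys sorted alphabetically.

After op 1 (remove /u/s/mi): {"n":{"n":{"a":88,"kjt":59,"pi":68,"z":46},"o":{"i":74,"ww":13},"u":{"i":10,"ymh":24},"vqs":[2,54]},"u":{"akc":[20,64],"jp":{"hp":84,"w":7},"s":{"ujm":63}}}
After op 2 (replace /u/jp 82): {"n":{"n":{"a":88,"kjt":59,"pi":68,"z":46},"o":{"i":74,"ww":13},"u":{"i":10,"ymh":24},"vqs":[2,54]},"u":{"akc":[20,64],"jp":82,"s":{"ujm":63}}}
After op 3 (add /n/u/ajz 29): {"n":{"n":{"a":88,"kjt":59,"pi":68,"z":46},"o":{"i":74,"ww":13},"u":{"ajz":29,"i":10,"ymh":24},"vqs":[2,54]},"u":{"akc":[20,64],"jp":82,"s":{"ujm":63}}}
After op 4 (add /n/n/zr 32): {"n":{"n":{"a":88,"kjt":59,"pi":68,"z":46,"zr":32},"o":{"i":74,"ww":13},"u":{"ajz":29,"i":10,"ymh":24},"vqs":[2,54]},"u":{"akc":[20,64],"jp":82,"s":{"ujm":63}}}
After op 5 (add /u/s/zlj 2): {"n":{"n":{"a":88,"kjt":59,"pi":68,"z":46,"zr":32},"o":{"i":74,"ww":13},"u":{"ajz":29,"i":10,"ymh":24},"vqs":[2,54]},"u":{"akc":[20,64],"jp":82,"s":{"ujm":63,"zlj":2}}}
After op 6 (replace /n/vqs 11): {"n":{"n":{"a":88,"kjt":59,"pi":68,"z":46,"zr":32},"o":{"i":74,"ww":13},"u":{"ajz":29,"i":10,"ymh":24},"vqs":11},"u":{"akc":[20,64],"jp":82,"s":{"ujm":63,"zlj":2}}}
After op 7 (replace /u 71): {"n":{"n":{"a":88,"kjt":59,"pi":68,"z":46,"zr":32},"o":{"i":74,"ww":13},"u":{"ajz":29,"i":10,"ymh":24},"vqs":11},"u":71}
After op 8 (remove /n/u/ajz): {"n":{"n":{"a":88,"kjt":59,"pi":68,"z":46,"zr":32},"o":{"i":74,"ww":13},"u":{"i":10,"ymh":24},"vqs":11},"u":71}
After op 9 (add /n/o 29): {"n":{"n":{"a":88,"kjt":59,"pi":68,"z":46,"zr":32},"o":29,"u":{"i":10,"ymh":24},"vqs":11},"u":71}
After op 10 (add /n/n/u 21): {"n":{"n":{"a":88,"kjt":59,"pi":68,"u":21,"z":46,"zr":32},"o":29,"u":{"i":10,"ymh":24},"vqs":11},"u":71}
After op 11 (add /n/u/i 74): {"n":{"n":{"a":88,"kjt":59,"pi":68,"u":21,"z":46,"zr":32},"o":29,"u":{"i":74,"ymh":24},"vqs":11},"u":71}
After op 12 (add /n/n/zr 2): {"n":{"n":{"a":88,"kjt":59,"pi":68,"u":21,"z":46,"zr":2},"o":29,"u":{"i":74,"ymh":24},"vqs":11},"u":71}
After op 13 (add /n/n 97): {"n":{"n":97,"o":29,"u":{"i":74,"ymh":24},"vqs":11},"u":71}
After op 14 (replace /n/u 35): {"n":{"n":97,"o":29,"u":35,"vqs":11},"u":71}
After op 15 (replace /n/o 49): {"n":{"n":97,"o":49,"u":35,"vqs":11},"u":71}
After op 16 (replace /n/vqs 27): {"n":{"n":97,"o":49,"u":35,"vqs":27},"u":71}
After op 17 (add /n/u 51): {"n":{"n":97,"o":49,"u":51,"vqs":27},"u":71}
After op 18 (replace /n/n 65): {"n":{"n":65,"o":49,"u":51,"vqs":27},"u":71}
After op 19 (add /n/u 43): {"n":{"n":65,"o":49,"u":43,"vqs":27},"u":71}
After op 20 (add /n/a 58): {"n":{"a":58,"n":65,"o":49,"u":43,"vqs":27},"u":71}
After op 21 (replace /n/vqs 79): {"n":{"a":58,"n":65,"o":49,"u":43,"vqs":79},"u":71}
After op 22 (remove /n/vqs): {"n":{"a":58,"n":65,"o":49,"u":43},"u":71}
After op 23 (remove /n/u): {"n":{"a":58,"n":65,"o":49},"u":71}

Answer: {"n":{"a":58,"n":65,"o":49},"u":71}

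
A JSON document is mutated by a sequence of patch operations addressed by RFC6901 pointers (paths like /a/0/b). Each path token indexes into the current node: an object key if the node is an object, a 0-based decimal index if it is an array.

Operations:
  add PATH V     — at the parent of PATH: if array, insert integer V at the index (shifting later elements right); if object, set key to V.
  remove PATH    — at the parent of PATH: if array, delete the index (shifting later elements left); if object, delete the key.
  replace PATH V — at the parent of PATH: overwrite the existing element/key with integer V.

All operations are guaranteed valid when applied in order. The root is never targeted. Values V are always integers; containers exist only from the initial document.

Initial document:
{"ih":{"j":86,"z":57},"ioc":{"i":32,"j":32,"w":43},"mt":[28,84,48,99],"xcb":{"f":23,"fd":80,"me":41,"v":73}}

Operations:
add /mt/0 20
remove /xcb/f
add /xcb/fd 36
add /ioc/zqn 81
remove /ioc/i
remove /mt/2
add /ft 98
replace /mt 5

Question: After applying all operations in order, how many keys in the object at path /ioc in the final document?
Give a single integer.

Answer: 3

Derivation:
After op 1 (add /mt/0 20): {"ih":{"j":86,"z":57},"ioc":{"i":32,"j":32,"w":43},"mt":[20,28,84,48,99],"xcb":{"f":23,"fd":80,"me":41,"v":73}}
After op 2 (remove /xcb/f): {"ih":{"j":86,"z":57},"ioc":{"i":32,"j":32,"w":43},"mt":[20,28,84,48,99],"xcb":{"fd":80,"me":41,"v":73}}
After op 3 (add /xcb/fd 36): {"ih":{"j":86,"z":57},"ioc":{"i":32,"j":32,"w":43},"mt":[20,28,84,48,99],"xcb":{"fd":36,"me":41,"v":73}}
After op 4 (add /ioc/zqn 81): {"ih":{"j":86,"z":57},"ioc":{"i":32,"j":32,"w":43,"zqn":81},"mt":[20,28,84,48,99],"xcb":{"fd":36,"me":41,"v":73}}
After op 5 (remove /ioc/i): {"ih":{"j":86,"z":57},"ioc":{"j":32,"w":43,"zqn":81},"mt":[20,28,84,48,99],"xcb":{"fd":36,"me":41,"v":73}}
After op 6 (remove /mt/2): {"ih":{"j":86,"z":57},"ioc":{"j":32,"w":43,"zqn":81},"mt":[20,28,48,99],"xcb":{"fd":36,"me":41,"v":73}}
After op 7 (add /ft 98): {"ft":98,"ih":{"j":86,"z":57},"ioc":{"j":32,"w":43,"zqn":81},"mt":[20,28,48,99],"xcb":{"fd":36,"me":41,"v":73}}
After op 8 (replace /mt 5): {"ft":98,"ih":{"j":86,"z":57},"ioc":{"j":32,"w":43,"zqn":81},"mt":5,"xcb":{"fd":36,"me":41,"v":73}}
Size at path /ioc: 3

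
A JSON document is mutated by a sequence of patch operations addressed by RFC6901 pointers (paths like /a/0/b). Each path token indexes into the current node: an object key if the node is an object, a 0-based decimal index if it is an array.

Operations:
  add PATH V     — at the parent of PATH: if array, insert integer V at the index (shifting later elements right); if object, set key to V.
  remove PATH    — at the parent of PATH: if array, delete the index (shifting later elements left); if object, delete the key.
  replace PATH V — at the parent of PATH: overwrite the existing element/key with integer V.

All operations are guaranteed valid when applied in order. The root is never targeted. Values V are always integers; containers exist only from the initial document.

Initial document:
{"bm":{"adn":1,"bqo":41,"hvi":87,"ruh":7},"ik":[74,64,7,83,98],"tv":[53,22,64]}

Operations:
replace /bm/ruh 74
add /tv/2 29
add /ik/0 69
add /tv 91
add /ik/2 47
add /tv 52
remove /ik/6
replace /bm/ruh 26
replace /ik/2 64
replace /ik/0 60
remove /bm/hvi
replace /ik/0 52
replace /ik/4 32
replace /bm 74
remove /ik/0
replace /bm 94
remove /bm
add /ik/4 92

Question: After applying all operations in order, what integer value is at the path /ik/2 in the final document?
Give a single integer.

Answer: 64

Derivation:
After op 1 (replace /bm/ruh 74): {"bm":{"adn":1,"bqo":41,"hvi":87,"ruh":74},"ik":[74,64,7,83,98],"tv":[53,22,64]}
After op 2 (add /tv/2 29): {"bm":{"adn":1,"bqo":41,"hvi":87,"ruh":74},"ik":[74,64,7,83,98],"tv":[53,22,29,64]}
After op 3 (add /ik/0 69): {"bm":{"adn":1,"bqo":41,"hvi":87,"ruh":74},"ik":[69,74,64,7,83,98],"tv":[53,22,29,64]}
After op 4 (add /tv 91): {"bm":{"adn":1,"bqo":41,"hvi":87,"ruh":74},"ik":[69,74,64,7,83,98],"tv":91}
After op 5 (add /ik/2 47): {"bm":{"adn":1,"bqo":41,"hvi":87,"ruh":74},"ik":[69,74,47,64,7,83,98],"tv":91}
After op 6 (add /tv 52): {"bm":{"adn":1,"bqo":41,"hvi":87,"ruh":74},"ik":[69,74,47,64,7,83,98],"tv":52}
After op 7 (remove /ik/6): {"bm":{"adn":1,"bqo":41,"hvi":87,"ruh":74},"ik":[69,74,47,64,7,83],"tv":52}
After op 8 (replace /bm/ruh 26): {"bm":{"adn":1,"bqo":41,"hvi":87,"ruh":26},"ik":[69,74,47,64,7,83],"tv":52}
After op 9 (replace /ik/2 64): {"bm":{"adn":1,"bqo":41,"hvi":87,"ruh":26},"ik":[69,74,64,64,7,83],"tv":52}
After op 10 (replace /ik/0 60): {"bm":{"adn":1,"bqo":41,"hvi":87,"ruh":26},"ik":[60,74,64,64,7,83],"tv":52}
After op 11 (remove /bm/hvi): {"bm":{"adn":1,"bqo":41,"ruh":26},"ik":[60,74,64,64,7,83],"tv":52}
After op 12 (replace /ik/0 52): {"bm":{"adn":1,"bqo":41,"ruh":26},"ik":[52,74,64,64,7,83],"tv":52}
After op 13 (replace /ik/4 32): {"bm":{"adn":1,"bqo":41,"ruh":26},"ik":[52,74,64,64,32,83],"tv":52}
After op 14 (replace /bm 74): {"bm":74,"ik":[52,74,64,64,32,83],"tv":52}
After op 15 (remove /ik/0): {"bm":74,"ik":[74,64,64,32,83],"tv":52}
After op 16 (replace /bm 94): {"bm":94,"ik":[74,64,64,32,83],"tv":52}
After op 17 (remove /bm): {"ik":[74,64,64,32,83],"tv":52}
After op 18 (add /ik/4 92): {"ik":[74,64,64,32,92,83],"tv":52}
Value at /ik/2: 64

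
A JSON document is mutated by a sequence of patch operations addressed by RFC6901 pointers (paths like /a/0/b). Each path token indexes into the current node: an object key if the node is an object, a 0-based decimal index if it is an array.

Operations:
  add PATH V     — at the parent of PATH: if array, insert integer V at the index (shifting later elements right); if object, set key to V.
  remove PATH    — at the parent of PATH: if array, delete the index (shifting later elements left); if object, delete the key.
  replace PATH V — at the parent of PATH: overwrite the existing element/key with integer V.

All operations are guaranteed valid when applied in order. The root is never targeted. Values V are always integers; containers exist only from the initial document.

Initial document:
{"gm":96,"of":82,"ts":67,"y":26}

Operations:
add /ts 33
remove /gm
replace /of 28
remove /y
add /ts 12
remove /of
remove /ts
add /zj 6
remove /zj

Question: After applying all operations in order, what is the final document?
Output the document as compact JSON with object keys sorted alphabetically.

After op 1 (add /ts 33): {"gm":96,"of":82,"ts":33,"y":26}
After op 2 (remove /gm): {"of":82,"ts":33,"y":26}
After op 3 (replace /of 28): {"of":28,"ts":33,"y":26}
After op 4 (remove /y): {"of":28,"ts":33}
After op 5 (add /ts 12): {"of":28,"ts":12}
After op 6 (remove /of): {"ts":12}
After op 7 (remove /ts): {}
After op 8 (add /zj 6): {"zj":6}
After op 9 (remove /zj): {}

Answer: {}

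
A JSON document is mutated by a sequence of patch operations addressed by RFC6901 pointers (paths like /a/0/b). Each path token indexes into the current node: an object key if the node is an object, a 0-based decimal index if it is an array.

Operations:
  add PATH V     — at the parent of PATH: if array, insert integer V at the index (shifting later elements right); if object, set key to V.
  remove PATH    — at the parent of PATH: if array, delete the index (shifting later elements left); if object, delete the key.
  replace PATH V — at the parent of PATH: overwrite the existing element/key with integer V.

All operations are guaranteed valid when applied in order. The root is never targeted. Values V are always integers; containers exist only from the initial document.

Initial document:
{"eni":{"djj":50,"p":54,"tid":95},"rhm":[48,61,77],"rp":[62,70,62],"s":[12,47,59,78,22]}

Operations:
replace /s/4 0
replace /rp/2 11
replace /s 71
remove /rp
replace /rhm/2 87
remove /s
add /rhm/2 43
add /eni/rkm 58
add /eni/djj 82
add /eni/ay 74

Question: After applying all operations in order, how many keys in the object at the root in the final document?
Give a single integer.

Answer: 2

Derivation:
After op 1 (replace /s/4 0): {"eni":{"djj":50,"p":54,"tid":95},"rhm":[48,61,77],"rp":[62,70,62],"s":[12,47,59,78,0]}
After op 2 (replace /rp/2 11): {"eni":{"djj":50,"p":54,"tid":95},"rhm":[48,61,77],"rp":[62,70,11],"s":[12,47,59,78,0]}
After op 3 (replace /s 71): {"eni":{"djj":50,"p":54,"tid":95},"rhm":[48,61,77],"rp":[62,70,11],"s":71}
After op 4 (remove /rp): {"eni":{"djj":50,"p":54,"tid":95},"rhm":[48,61,77],"s":71}
After op 5 (replace /rhm/2 87): {"eni":{"djj":50,"p":54,"tid":95},"rhm":[48,61,87],"s":71}
After op 6 (remove /s): {"eni":{"djj":50,"p":54,"tid":95},"rhm":[48,61,87]}
After op 7 (add /rhm/2 43): {"eni":{"djj":50,"p":54,"tid":95},"rhm":[48,61,43,87]}
After op 8 (add /eni/rkm 58): {"eni":{"djj":50,"p":54,"rkm":58,"tid":95},"rhm":[48,61,43,87]}
After op 9 (add /eni/djj 82): {"eni":{"djj":82,"p":54,"rkm":58,"tid":95},"rhm":[48,61,43,87]}
After op 10 (add /eni/ay 74): {"eni":{"ay":74,"djj":82,"p":54,"rkm":58,"tid":95},"rhm":[48,61,43,87]}
Size at the root: 2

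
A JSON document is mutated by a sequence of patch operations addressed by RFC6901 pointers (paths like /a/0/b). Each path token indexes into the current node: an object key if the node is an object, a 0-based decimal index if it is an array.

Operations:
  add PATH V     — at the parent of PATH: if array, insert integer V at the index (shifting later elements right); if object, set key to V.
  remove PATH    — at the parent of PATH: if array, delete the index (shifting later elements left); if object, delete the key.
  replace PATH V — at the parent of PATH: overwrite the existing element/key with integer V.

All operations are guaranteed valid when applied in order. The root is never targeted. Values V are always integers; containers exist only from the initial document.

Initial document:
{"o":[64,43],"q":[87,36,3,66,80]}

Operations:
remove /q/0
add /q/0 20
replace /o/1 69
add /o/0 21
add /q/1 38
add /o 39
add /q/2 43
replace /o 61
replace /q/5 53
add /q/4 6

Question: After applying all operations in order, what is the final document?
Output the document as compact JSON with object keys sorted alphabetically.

After op 1 (remove /q/0): {"o":[64,43],"q":[36,3,66,80]}
After op 2 (add /q/0 20): {"o":[64,43],"q":[20,36,3,66,80]}
After op 3 (replace /o/1 69): {"o":[64,69],"q":[20,36,3,66,80]}
After op 4 (add /o/0 21): {"o":[21,64,69],"q":[20,36,3,66,80]}
After op 5 (add /q/1 38): {"o":[21,64,69],"q":[20,38,36,3,66,80]}
After op 6 (add /o 39): {"o":39,"q":[20,38,36,3,66,80]}
After op 7 (add /q/2 43): {"o":39,"q":[20,38,43,36,3,66,80]}
After op 8 (replace /o 61): {"o":61,"q":[20,38,43,36,3,66,80]}
After op 9 (replace /q/5 53): {"o":61,"q":[20,38,43,36,3,53,80]}
After op 10 (add /q/4 6): {"o":61,"q":[20,38,43,36,6,3,53,80]}

Answer: {"o":61,"q":[20,38,43,36,6,3,53,80]}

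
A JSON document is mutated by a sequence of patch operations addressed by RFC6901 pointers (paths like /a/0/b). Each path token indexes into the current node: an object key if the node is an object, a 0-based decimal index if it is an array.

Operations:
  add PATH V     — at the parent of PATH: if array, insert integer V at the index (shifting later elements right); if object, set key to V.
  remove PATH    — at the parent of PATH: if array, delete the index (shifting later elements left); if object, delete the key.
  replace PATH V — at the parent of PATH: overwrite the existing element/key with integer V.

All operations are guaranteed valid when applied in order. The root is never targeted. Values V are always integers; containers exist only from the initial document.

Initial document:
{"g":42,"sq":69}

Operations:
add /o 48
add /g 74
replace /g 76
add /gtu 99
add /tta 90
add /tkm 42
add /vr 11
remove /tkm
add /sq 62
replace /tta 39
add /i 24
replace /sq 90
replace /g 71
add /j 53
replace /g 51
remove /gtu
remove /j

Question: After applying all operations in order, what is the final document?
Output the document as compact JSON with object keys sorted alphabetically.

Answer: {"g":51,"i":24,"o":48,"sq":90,"tta":39,"vr":11}

Derivation:
After op 1 (add /o 48): {"g":42,"o":48,"sq":69}
After op 2 (add /g 74): {"g":74,"o":48,"sq":69}
After op 3 (replace /g 76): {"g":76,"o":48,"sq":69}
After op 4 (add /gtu 99): {"g":76,"gtu":99,"o":48,"sq":69}
After op 5 (add /tta 90): {"g":76,"gtu":99,"o":48,"sq":69,"tta":90}
After op 6 (add /tkm 42): {"g":76,"gtu":99,"o":48,"sq":69,"tkm":42,"tta":90}
After op 7 (add /vr 11): {"g":76,"gtu":99,"o":48,"sq":69,"tkm":42,"tta":90,"vr":11}
After op 8 (remove /tkm): {"g":76,"gtu":99,"o":48,"sq":69,"tta":90,"vr":11}
After op 9 (add /sq 62): {"g":76,"gtu":99,"o":48,"sq":62,"tta":90,"vr":11}
After op 10 (replace /tta 39): {"g":76,"gtu":99,"o":48,"sq":62,"tta":39,"vr":11}
After op 11 (add /i 24): {"g":76,"gtu":99,"i":24,"o":48,"sq":62,"tta":39,"vr":11}
After op 12 (replace /sq 90): {"g":76,"gtu":99,"i":24,"o":48,"sq":90,"tta":39,"vr":11}
After op 13 (replace /g 71): {"g":71,"gtu":99,"i":24,"o":48,"sq":90,"tta":39,"vr":11}
After op 14 (add /j 53): {"g":71,"gtu":99,"i":24,"j":53,"o":48,"sq":90,"tta":39,"vr":11}
After op 15 (replace /g 51): {"g":51,"gtu":99,"i":24,"j":53,"o":48,"sq":90,"tta":39,"vr":11}
After op 16 (remove /gtu): {"g":51,"i":24,"j":53,"o":48,"sq":90,"tta":39,"vr":11}
After op 17 (remove /j): {"g":51,"i":24,"o":48,"sq":90,"tta":39,"vr":11}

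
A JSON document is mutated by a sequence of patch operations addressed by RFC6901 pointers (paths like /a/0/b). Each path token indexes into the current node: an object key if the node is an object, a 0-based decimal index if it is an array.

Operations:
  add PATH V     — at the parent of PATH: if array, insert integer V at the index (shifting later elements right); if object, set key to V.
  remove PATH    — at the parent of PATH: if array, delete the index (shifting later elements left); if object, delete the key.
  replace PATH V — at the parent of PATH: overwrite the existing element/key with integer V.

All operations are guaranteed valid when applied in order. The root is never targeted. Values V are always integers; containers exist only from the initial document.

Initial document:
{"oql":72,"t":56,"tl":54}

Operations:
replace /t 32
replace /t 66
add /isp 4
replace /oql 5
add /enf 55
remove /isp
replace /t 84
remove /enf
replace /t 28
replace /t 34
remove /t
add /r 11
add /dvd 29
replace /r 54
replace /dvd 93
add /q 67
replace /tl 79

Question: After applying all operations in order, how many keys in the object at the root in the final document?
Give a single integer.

Answer: 5

Derivation:
After op 1 (replace /t 32): {"oql":72,"t":32,"tl":54}
After op 2 (replace /t 66): {"oql":72,"t":66,"tl":54}
After op 3 (add /isp 4): {"isp":4,"oql":72,"t":66,"tl":54}
After op 4 (replace /oql 5): {"isp":4,"oql":5,"t":66,"tl":54}
After op 5 (add /enf 55): {"enf":55,"isp":4,"oql":5,"t":66,"tl":54}
After op 6 (remove /isp): {"enf":55,"oql":5,"t":66,"tl":54}
After op 7 (replace /t 84): {"enf":55,"oql":5,"t":84,"tl":54}
After op 8 (remove /enf): {"oql":5,"t":84,"tl":54}
After op 9 (replace /t 28): {"oql":5,"t":28,"tl":54}
After op 10 (replace /t 34): {"oql":5,"t":34,"tl":54}
After op 11 (remove /t): {"oql":5,"tl":54}
After op 12 (add /r 11): {"oql":5,"r":11,"tl":54}
After op 13 (add /dvd 29): {"dvd":29,"oql":5,"r":11,"tl":54}
After op 14 (replace /r 54): {"dvd":29,"oql":5,"r":54,"tl":54}
After op 15 (replace /dvd 93): {"dvd":93,"oql":5,"r":54,"tl":54}
After op 16 (add /q 67): {"dvd":93,"oql":5,"q":67,"r":54,"tl":54}
After op 17 (replace /tl 79): {"dvd":93,"oql":5,"q":67,"r":54,"tl":79}
Size at the root: 5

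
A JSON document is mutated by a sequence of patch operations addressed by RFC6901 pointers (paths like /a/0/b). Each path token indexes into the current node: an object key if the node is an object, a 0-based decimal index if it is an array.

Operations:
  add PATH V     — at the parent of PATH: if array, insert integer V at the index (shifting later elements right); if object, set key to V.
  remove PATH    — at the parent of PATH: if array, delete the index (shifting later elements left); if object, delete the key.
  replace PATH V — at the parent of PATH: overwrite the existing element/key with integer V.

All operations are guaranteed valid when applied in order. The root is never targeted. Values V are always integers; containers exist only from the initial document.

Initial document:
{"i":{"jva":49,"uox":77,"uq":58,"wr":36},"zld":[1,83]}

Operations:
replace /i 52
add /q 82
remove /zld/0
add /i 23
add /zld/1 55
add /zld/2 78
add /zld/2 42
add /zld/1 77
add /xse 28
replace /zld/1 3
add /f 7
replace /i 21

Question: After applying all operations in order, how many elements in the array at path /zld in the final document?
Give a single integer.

Answer: 5

Derivation:
After op 1 (replace /i 52): {"i":52,"zld":[1,83]}
After op 2 (add /q 82): {"i":52,"q":82,"zld":[1,83]}
After op 3 (remove /zld/0): {"i":52,"q":82,"zld":[83]}
After op 4 (add /i 23): {"i":23,"q":82,"zld":[83]}
After op 5 (add /zld/1 55): {"i":23,"q":82,"zld":[83,55]}
After op 6 (add /zld/2 78): {"i":23,"q":82,"zld":[83,55,78]}
After op 7 (add /zld/2 42): {"i":23,"q":82,"zld":[83,55,42,78]}
After op 8 (add /zld/1 77): {"i":23,"q":82,"zld":[83,77,55,42,78]}
After op 9 (add /xse 28): {"i":23,"q":82,"xse":28,"zld":[83,77,55,42,78]}
After op 10 (replace /zld/1 3): {"i":23,"q":82,"xse":28,"zld":[83,3,55,42,78]}
After op 11 (add /f 7): {"f":7,"i":23,"q":82,"xse":28,"zld":[83,3,55,42,78]}
After op 12 (replace /i 21): {"f":7,"i":21,"q":82,"xse":28,"zld":[83,3,55,42,78]}
Size at path /zld: 5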